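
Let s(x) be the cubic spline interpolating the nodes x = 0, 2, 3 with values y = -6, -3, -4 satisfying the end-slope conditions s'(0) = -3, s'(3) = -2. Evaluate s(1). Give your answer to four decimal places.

With σ_i denoting the second derivative at x_i, h_i = 2, 1, and Δ_i = (y_(i+1) − y_i)/h_i = 3/2, -1:
  2·σ_0 + 6·σ_1 + 1·σ_2 = 6(Δ_1 - Δ_0) = -15
Clamped end conditions give two more equations: 2h_0·σ_0 + h_0·σ_1 = 6(Δ_0 - s'(0)) = 27 and h_1·σ_1 + 2h_1·σ_2 = 6(s'(3) - Δ_1) = -6.
Hence σ_0 = 115/12, σ_1 = -17/3, σ_2 = -1/6.
On [0, 2], s(x) = -6 - 3·x + 115/24·x² - 61/48·x³.
With x = 1: s(1) = -263/48.

-5.4792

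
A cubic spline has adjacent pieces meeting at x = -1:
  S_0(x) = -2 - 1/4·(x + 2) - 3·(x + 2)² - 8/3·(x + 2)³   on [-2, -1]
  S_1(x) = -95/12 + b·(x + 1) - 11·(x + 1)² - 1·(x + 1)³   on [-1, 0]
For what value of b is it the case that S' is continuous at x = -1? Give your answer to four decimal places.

-14.2500

S_0'(x) = -1/4 - 6·(x + 2) - 8·(x + 2)², so S_0'(-1) = -57/4. On the right, S_1'(-1) = b, so b = -57/4.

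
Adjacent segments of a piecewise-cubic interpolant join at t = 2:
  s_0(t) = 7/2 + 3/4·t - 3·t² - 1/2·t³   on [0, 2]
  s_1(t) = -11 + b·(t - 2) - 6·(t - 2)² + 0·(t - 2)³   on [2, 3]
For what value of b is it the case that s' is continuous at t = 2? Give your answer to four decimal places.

s_0'(t) = 3/4 - 6·t - 3/2·t², so s_0'(2) = -69/4. On the right, s_1'(2) = b, so b = -69/4.

-17.2500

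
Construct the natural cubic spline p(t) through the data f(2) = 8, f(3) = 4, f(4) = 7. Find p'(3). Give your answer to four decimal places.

Let σ_i = p''(x_i). Step sizes h_i = 1, 1; slopes of the chords Δ_i = (y_(i+1) - y_i)/h_i = -4, 3.
  1·σ_0 + 4·σ_1 + 1·σ_2 = 6(Δ_1 - Δ_0) = 42
Natural end conditions: σ_0 = σ_2 = 0.
Solving: σ_0 = 0, σ_1 = 21/2, σ_2 = 0.
On [3, 4], p'(t) = b_1 + 2c_1·(t - 3) + 3d_1·(t - 3)² with b_1 = Δ_1 - h_1(2σ_1 + σ_2)/6 = -1/2, c_1 = σ_1/2 = 21/4, d_1 = (σ_2 - σ_1)/(6h_1) = -7/4. So p'(3) = -1/2.

-0.5000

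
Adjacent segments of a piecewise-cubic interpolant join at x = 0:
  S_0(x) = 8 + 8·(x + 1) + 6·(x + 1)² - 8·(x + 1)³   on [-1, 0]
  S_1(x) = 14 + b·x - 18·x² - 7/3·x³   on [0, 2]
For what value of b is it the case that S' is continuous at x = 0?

S_0'(x) = 8 + 12·(x + 1) - 24·(x + 1)², so S_0'(0) = -4. On the right, S_1'(0) = b, so b = -4.

-4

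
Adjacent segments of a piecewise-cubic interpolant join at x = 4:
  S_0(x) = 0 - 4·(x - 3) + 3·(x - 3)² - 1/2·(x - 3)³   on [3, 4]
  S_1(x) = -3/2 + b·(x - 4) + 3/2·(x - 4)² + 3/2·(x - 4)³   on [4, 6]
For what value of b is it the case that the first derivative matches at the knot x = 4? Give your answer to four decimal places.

0.5000

S_0'(x) = -4 + 6·(x - 3) - 3/2·(x - 3)², so S_0'(4) = 1/2. On the right, S_1'(4) = b, so b = 1/2.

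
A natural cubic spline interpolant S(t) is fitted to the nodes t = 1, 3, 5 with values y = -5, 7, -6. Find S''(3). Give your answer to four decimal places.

-9.3750

Let M_i = S''(x_i). Step sizes h_i = 2, 2; slopes of the chords Δ_i = (y_(i+1) - y_i)/h_i = 6, -13/2.
  2·M_0 + 8·M_1 + 2·M_2 = 6(Δ_1 - Δ_0) = -75
Natural end conditions: M_0 = M_2 = 0.
Forward elimination and back-substitution give M_0 = 0, M_1 = -75/8, M_2 = 0.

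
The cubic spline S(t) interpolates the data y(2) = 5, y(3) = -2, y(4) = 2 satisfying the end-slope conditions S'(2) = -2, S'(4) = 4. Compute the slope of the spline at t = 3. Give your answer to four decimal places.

-2.7500

Write M_i for S''(x_i). With h_i = 1, 1 and divided differences Δ_i = -7, 4, the continuity of S' gives the tridiagonal system
  1·M_0 + 4·M_1 + 1·M_2 = 6(Δ_1 - Δ_0) = 66
Clamped end conditions give two more equations: 2h_0·M_0 + h_0·M_1 = 6(Δ_0 - S'(2)) = -30 and h_1·M_1 + 2h_1·M_2 = 6(S'(4) - Δ_1) = 0.
Solving the tridiagonal system: M_0 = -57/2, M_1 = 27, M_2 = -27/2.
On [3, 4], S'(t) = b_1 + 2c_1·(t - 3) + 3d_1·(t - 3)² with b_1 = Δ_1 - h_1(2M_1 + M_2)/6 = -11/4, c_1 = M_1/2 = 27/2, d_1 = (M_2 - M_1)/(6h_1) = -27/4. So S'(3) = -11/4.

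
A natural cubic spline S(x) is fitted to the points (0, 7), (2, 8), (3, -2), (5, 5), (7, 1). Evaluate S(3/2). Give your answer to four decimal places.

Let σ_i = S''(x_i). Step sizes h_i = 2, 1, 2, 2; slopes of the chords Δ_i = (y_(i+1) - y_i)/h_i = 1/2, -10, 7/2, -2.
  2·σ_0 + 6·σ_1 + 1·σ_2 = 6(Δ_1 - Δ_0) = -63
  1·σ_1 + 6·σ_2 + 2·σ_3 = 6(Δ_2 - Δ_1) = 81
  2·σ_2 + 8·σ_3 + 2·σ_4 = 6(Δ_3 - Δ_2) = -33
Natural end conditions: σ_0 = σ_4 = 0.
Hence σ_0 = 0, σ_1 = -1743/128, σ_2 = 1197/64, σ_3 = -2253/256, σ_4 = 0.
On [0, 2], S(x) = 7 + 645/128·x + 0·x² - 581/512·x³.
With x = 3/2: S(3/2) = 43945/4096.

10.7288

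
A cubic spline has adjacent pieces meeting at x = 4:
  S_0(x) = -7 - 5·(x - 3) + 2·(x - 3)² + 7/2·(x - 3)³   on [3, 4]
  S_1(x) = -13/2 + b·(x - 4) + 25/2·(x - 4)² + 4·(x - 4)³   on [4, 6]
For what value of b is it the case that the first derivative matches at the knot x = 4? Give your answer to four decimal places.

9.5000

S_0'(x) = -5 + 4·(x - 3) + 21/2·(x - 3)², so S_0'(4) = 19/2. On the right, S_1'(4) = b, so b = 19/2.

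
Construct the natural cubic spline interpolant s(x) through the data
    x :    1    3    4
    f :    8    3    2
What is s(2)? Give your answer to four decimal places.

Let m_i = s''(x_i). Step sizes h_i = 2, 1; slopes of the chords Δ_i = (y_(i+1) - y_i)/h_i = -5/2, -1.
  2·m_0 + 6·m_1 + 1·m_2 = 6(Δ_1 - Δ_0) = 9
Natural end conditions: m_0 = m_2 = 0.
Solving: m_0 = 0, m_1 = 3/2, m_2 = 0.
On [1, 3], s(x) = 8 - 3·(x - 1) + 0·(x - 1)² + 1/8·(x - 1)³.
With (x - 1) = 1: s(2) = 41/8.

5.1250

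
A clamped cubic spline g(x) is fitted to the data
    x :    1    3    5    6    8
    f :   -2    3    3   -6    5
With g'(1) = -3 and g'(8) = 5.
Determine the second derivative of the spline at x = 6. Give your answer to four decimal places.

20.0984

Put M_i = g'' at the i-th knot. Here h = (2, 2, 1, 2) and Δ = (5/2, 0, -9, 11/2), so the interior equations h_(i-1)·M_(i-1) + 2(h_(i-1)+h_i)·M_i + h_i·M_(i+1) = 6(Δ_i − Δ_(i-1)) read
  2·M_0 + 8·M_1 + 2·M_2 = 6(Δ_1 - Δ_0) = -15
  2·M_1 + 6·M_2 + 1·M_3 = 6(Δ_2 - Δ_1) = -54
  1·M_2 + 6·M_3 + 2·M_4 = 6(Δ_3 - Δ_2) = 87
Clamped end conditions give two more equations: 2h_0·M_0 + h_0·M_1 = 6(Δ_0 - g'(1)) = 33 and h_3·M_3 + 2h_3·M_4 = 6(g'(8) - Δ_3) = -3.
Hence M_0 = 536/61, M_1 = -131/122, M_2 = -1463/122, M_3 = 1226/61, M_4 = -2635/244.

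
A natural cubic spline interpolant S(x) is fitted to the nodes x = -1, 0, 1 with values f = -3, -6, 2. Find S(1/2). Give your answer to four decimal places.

Put m_i = S'' at the i-th knot. Here h = (1, 1) and Δ = (-3, 8), so the interior equations h_(i-1)·m_(i-1) + 2(h_(i-1)+h_i)·m_i + h_i·m_(i+1) = 6(Δ_i − Δ_(i-1)) read
  1·m_0 + 4·m_1 + 1·m_2 = 6(Δ_1 - Δ_0) = 66
Natural end conditions: m_0 = m_2 = 0.
Forward elimination and back-substitution give m_0 = 0, m_1 = 33/2, m_2 = 0.
On [0, 1], S(x) = -6 + 5/2·x + 33/4·x² - 11/4·x³.
With x = 1/2: S(1/2) = -97/32.

-3.0313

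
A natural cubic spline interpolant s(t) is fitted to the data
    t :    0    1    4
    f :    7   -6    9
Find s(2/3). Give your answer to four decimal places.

-2.5000

With M_i denoting the second derivative at x_i, h_i = 1, 3, and Δ_i = (y_(i+1) − y_i)/h_i = -13, 5:
  1·M_0 + 8·M_1 + 3·M_2 = 6(Δ_1 - Δ_0) = 108
Natural end conditions: M_0 = M_2 = 0.
Hence M_0 = 0, M_1 = 27/2, M_2 = 0.
On [0, 1], s(t) = 7 - 61/4·t + 0·t² + 9/4·t³.
With t = 2/3: s(2/3) = -5/2.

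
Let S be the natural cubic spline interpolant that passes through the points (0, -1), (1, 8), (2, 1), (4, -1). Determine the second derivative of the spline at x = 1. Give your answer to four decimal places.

With M_i denoting the second derivative at x_i, h_i = 1, 1, 2, and Δ_i = (y_(i+1) − y_i)/h_i = 9, -7, -1:
  1·M_0 + 4·M_1 + 1·M_2 = 6(Δ_1 - Δ_0) = -96
  1·M_1 + 6·M_2 + 2·M_3 = 6(Δ_2 - Δ_1) = 36
Natural end conditions: M_0 = M_3 = 0.
Forward elimination and back-substitution give M_0 = 0, M_1 = -612/23, M_2 = 240/23, M_3 = 0.

-26.6087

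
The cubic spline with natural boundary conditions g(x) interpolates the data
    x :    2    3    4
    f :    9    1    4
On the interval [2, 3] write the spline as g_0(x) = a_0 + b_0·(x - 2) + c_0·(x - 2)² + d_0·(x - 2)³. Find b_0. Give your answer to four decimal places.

-10.7500

Let M_i = g''(x_i). Step sizes h_i = 1, 1; slopes of the chords Δ_i = (y_(i+1) - y_i)/h_i = -8, 3.
  1·M_0 + 4·M_1 + 1·M_2 = 6(Δ_1 - Δ_0) = 66
Natural end conditions: M_0 = M_2 = 0.
Forward elimination and back-substitution give M_0 = 0, M_1 = 33/2, M_2 = 0.
On [2, 3], with g_0(x) = a_0 + b_0·(x - 2) + c_0·(x - 2)² + d_0·(x - 2)³: c_0 = M_0/2 = 0, d_0 = (M_1 - M_0)/(6h_0) = 11/4, b_0 = Δ_0 - h_0(2M_0 + M_1)/6 = -43/4.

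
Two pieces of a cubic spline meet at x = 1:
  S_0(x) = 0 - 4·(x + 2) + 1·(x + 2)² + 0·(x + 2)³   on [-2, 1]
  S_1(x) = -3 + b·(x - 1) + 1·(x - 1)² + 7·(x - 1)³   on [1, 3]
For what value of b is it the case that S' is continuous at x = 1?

S_0'(x) = -4 + 2·(x + 2) + 0·(x + 2)², so S_0'(1) = 2. On the right, S_1'(1) = b, so b = 2.

2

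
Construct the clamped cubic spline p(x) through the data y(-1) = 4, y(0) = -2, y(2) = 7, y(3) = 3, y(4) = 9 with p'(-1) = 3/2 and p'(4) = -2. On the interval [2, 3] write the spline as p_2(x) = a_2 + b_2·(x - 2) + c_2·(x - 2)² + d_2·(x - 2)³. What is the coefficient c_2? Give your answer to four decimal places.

-10.6367

Let M_i = p''(x_i). Step sizes h_i = 1, 2, 1, 1; slopes of the chords Δ_i = (y_(i+1) - y_i)/h_i = -6, 9/2, -4, 6.
  1·M_0 + 6·M_1 + 2·M_2 = 6(Δ_1 - Δ_0) = 63
  2·M_1 + 6·M_2 + 1·M_3 = 6(Δ_2 - Δ_1) = -51
  1·M_2 + 4·M_3 + 1·M_4 = 6(Δ_3 - Δ_2) = 60
Clamped end conditions give two more equations: 2h_0·M_0 + h_0·M_1 = 6(Δ_0 - p'(-1)) = -45 and h_3·M_3 + 2h_3·M_4 = 6(p'(4) - Δ_3) = -48.
Forward elimination and back-substitution give M_0 = -2185/64, M_1 = 745/32, M_2 = -2723/128, M_3 = 1925/64, M_4 = -4997/128.
On [2, 3], with p_2(x) = a_2 + b_2·(x - 2) + c_2·(x - 2)² + d_2·(x - 2)³: c_2 = M_2/2 = -2723/256, d_2 = (M_3 - M_2)/(6h_2) = 2191/256, b_2 = Δ_2 - h_2(2M_2 + M_3)/6 = -123/64.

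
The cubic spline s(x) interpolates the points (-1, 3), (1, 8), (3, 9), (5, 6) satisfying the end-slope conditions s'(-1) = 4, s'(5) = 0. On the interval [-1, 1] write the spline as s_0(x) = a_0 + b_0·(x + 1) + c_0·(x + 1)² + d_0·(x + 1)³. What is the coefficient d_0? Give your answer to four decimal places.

Put σ_i = s'' at the i-th knot. Here h = (2, 2, 2) and Δ = (5/2, 1/2, -3/2), so the interior equations h_(i-1)·σ_(i-1) + 2(h_(i-1)+h_i)·σ_i + h_i·σ_(i+1) = 6(Δ_i − Δ_(i-1)) read
  2·σ_0 + 8·σ_1 + 2·σ_2 = 6(Δ_1 - Δ_0) = -12
  2·σ_1 + 8·σ_2 + 2·σ_3 = 6(Δ_2 - Δ_1) = -12
Clamped end conditions give two more equations: 2h_0·σ_0 + h_0·σ_1 = 6(Δ_0 - s'(-1)) = -9 and h_2·σ_2 + 2h_2·σ_3 = 6(s'(5) - Δ_2) = 9.
Forward elimination and back-substitution give σ_0 = -61/30, σ_1 = -13/30, σ_2 = -67/30, σ_3 = 101/30.
On [-1, 1], with s_0(x) = a_0 + b_0·(x + 1) + c_0·(x + 1)² + d_0·(x + 1)³: c_0 = σ_0/2 = -61/60, d_0 = (σ_1 - σ_0)/(6h_0) = 2/15, b_0 = Δ_0 - h_0(2σ_0 + σ_1)/6 = 4.

0.1333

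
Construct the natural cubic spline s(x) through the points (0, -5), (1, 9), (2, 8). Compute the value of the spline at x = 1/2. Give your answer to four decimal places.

Let σ_i = s''(x_i). Step sizes h_i = 1, 1; slopes of the chords Δ_i = (y_(i+1) - y_i)/h_i = 14, -1.
  1·σ_0 + 4·σ_1 + 1·σ_2 = 6(Δ_1 - Δ_0) = -90
Natural end conditions: σ_0 = σ_2 = 0.
Hence σ_0 = 0, σ_1 = -45/2, σ_2 = 0.
On [0, 1], s(x) = -5 + 71/4·x + 0·x² - 15/4·x³.
With x = 1/2: s(1/2) = 109/32.

3.4063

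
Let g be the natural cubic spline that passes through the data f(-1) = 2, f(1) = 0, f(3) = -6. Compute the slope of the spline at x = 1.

-2

Put σ_i = g'' at the i-th knot. Here h = (2, 2) and Δ = (-1, -3), so the interior equations h_(i-1)·σ_(i-1) + 2(h_(i-1)+h_i)·σ_i + h_i·σ_(i+1) = 6(Δ_i − Δ_(i-1)) read
  2·σ_0 + 8·σ_1 + 2·σ_2 = 6(Δ_1 - Δ_0) = -12
Natural end conditions: σ_0 = σ_2 = 0.
Forward elimination and back-substitution give σ_0 = 0, σ_1 = -3/2, σ_2 = 0.
On [1, 3], g'(x) = b_1 + 2c_1·(x - 1) + 3d_1·(x - 1)² with b_1 = Δ_1 - h_1(2σ_1 + σ_2)/6 = -2, c_1 = σ_1/2 = -3/4, d_1 = (σ_2 - σ_1)/(6h_1) = 1/8. So g'(1) = -2.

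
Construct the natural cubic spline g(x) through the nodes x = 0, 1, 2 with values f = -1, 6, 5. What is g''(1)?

Write M_i for g''(x_i). With h_i = 1, 1 and divided differences Δ_i = 7, -1, the continuity of g' gives the tridiagonal system
  1·M_0 + 4·M_1 + 1·M_2 = 6(Δ_1 - Δ_0) = -48
Natural end conditions: M_0 = M_2 = 0.
Forward elimination and back-substitution give M_0 = 0, M_1 = -12, M_2 = 0.

-12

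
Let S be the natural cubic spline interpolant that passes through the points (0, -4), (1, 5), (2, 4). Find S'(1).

Put m_i = S'' at the i-th knot. Here h = (1, 1) and Δ = (9, -1), so the interior equations h_(i-1)·m_(i-1) + 2(h_(i-1)+h_i)·m_i + h_i·m_(i+1) = 6(Δ_i − Δ_(i-1)) read
  1·m_0 + 4·m_1 + 1·m_2 = 6(Δ_1 - Δ_0) = -60
Natural end conditions: m_0 = m_2 = 0.
Solving the tridiagonal system: m_0 = 0, m_1 = -15, m_2 = 0.
On [1, 2], S'(x) = b_1 + 2c_1·(x - 1) + 3d_1·(x - 1)² with b_1 = Δ_1 - h_1(2m_1 + m_2)/6 = 4, c_1 = m_1/2 = -15/2, d_1 = (m_2 - m_1)/(6h_1) = 5/2. So S'(1) = 4.

4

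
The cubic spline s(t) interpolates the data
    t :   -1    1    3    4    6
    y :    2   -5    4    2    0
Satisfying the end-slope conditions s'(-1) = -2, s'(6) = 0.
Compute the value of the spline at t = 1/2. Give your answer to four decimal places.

Write M_i for s''(x_i). With h_i = 2, 2, 1, 2 and divided differences Δ_i = -7/2, 9/2, -2, -1, the continuity of s' gives the tridiagonal system
  2·M_0 + 8·M_1 + 2·M_2 = 6(Δ_1 - Δ_0) = 48
  2·M_1 + 6·M_2 + 1·M_3 = 6(Δ_2 - Δ_1) = -39
  1·M_2 + 6·M_3 + 2·M_4 = 6(Δ_3 - Δ_2) = 6
Clamped end conditions give two more equations: 2h_0·M_0 + h_0·M_1 = 6(Δ_0 - s'(-1)) = -9 and h_3·M_3 + 2h_3·M_4 = 6(s'(6) - Δ_3) = 6.
Forward elimination and back-substitution give M_0 = -457/61, M_1 = 1279/122, M_2 = -637/61, M_3 = 164/61, M_4 = 19/122.
On [-1, 1], s(t) = 2 - 2·(t + 1) - 457/122·(t + 1)² + 731/488·(t + 1)³.
With (t + 1) = 3/2: s(1/2) = -17071/3904.

-4.3727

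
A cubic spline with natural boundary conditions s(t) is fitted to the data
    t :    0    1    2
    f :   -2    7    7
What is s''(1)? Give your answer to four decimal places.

Write M_i for s''(x_i). With h_i = 1, 1 and divided differences Δ_i = 9, 0, the continuity of s' gives the tridiagonal system
  1·M_0 + 4·M_1 + 1·M_2 = 6(Δ_1 - Δ_0) = -54
Natural end conditions: M_0 = M_2 = 0.
Solving: M_0 = 0, M_1 = -27/2, M_2 = 0.

-13.5000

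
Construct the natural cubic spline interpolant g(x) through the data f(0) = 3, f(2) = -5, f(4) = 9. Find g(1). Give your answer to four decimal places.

-3.0625

Let M_i = g''(x_i). Step sizes h_i = 2, 2; slopes of the chords Δ_i = (y_(i+1) - y_i)/h_i = -4, 7.
  2·M_0 + 8·M_1 + 2·M_2 = 6(Δ_1 - Δ_0) = 66
Natural end conditions: M_0 = M_2 = 0.
Forward elimination and back-substitution give M_0 = 0, M_1 = 33/4, M_2 = 0.
On [0, 2], g(x) = 3 - 27/4·x + 0·x² + 11/16·x³.
With x = 1: g(1) = -49/16.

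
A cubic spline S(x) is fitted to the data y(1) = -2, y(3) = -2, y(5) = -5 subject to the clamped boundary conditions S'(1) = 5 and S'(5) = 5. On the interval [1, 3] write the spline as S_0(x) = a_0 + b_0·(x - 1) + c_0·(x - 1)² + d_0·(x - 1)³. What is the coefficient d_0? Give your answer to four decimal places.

Put M_i = S'' at the i-th knot. Here h = (2, 2) and Δ = (0, -3/2), so the interior equations h_(i-1)·M_(i-1) + 2(h_(i-1)+h_i)·M_i + h_i·M_(i+1) = 6(Δ_i − Δ_(i-1)) read
  2·M_0 + 8·M_1 + 2·M_2 = 6(Δ_1 - Δ_0) = -9
Clamped end conditions give two more equations: 2h_0·M_0 + h_0·M_1 = 6(Δ_0 - S'(1)) = -30 and h_1·M_1 + 2h_1·M_2 = 6(S'(5) - Δ_1) = 39.
Hence M_0 = -51/8, M_1 = -9/4, M_2 = 87/8.
On [1, 3], with S_0(x) = a_0 + b_0·(x - 1) + c_0·(x - 1)² + d_0·(x - 1)³: c_0 = M_0/2 = -51/16, d_0 = (M_1 - M_0)/(6h_0) = 11/32, b_0 = Δ_0 - h_0(2M_0 + M_1)/6 = 5.

0.3438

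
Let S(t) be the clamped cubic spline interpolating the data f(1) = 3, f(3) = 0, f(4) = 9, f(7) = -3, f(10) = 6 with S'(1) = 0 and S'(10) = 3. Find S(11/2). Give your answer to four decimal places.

6.7396

Put σ_i = S'' at the i-th knot. Here h = (2, 1, 3, 3) and Δ = (-3/2, 9, -4, 3), so the interior equations h_(i-1)·σ_(i-1) + 2(h_(i-1)+h_i)·σ_i + h_i·σ_(i+1) = 6(Δ_i − Δ_(i-1)) read
  2·σ_0 + 6·σ_1 + 1·σ_2 = 6(Δ_1 - Δ_0) = 63
  1·σ_1 + 8·σ_2 + 3·σ_3 = 6(Δ_2 - Δ_1) = -78
  3·σ_2 + 12·σ_3 + 3·σ_4 = 6(Δ_3 - Δ_2) = 42
Clamped end conditions give two more equations: 2h_0·σ_0 + h_0·σ_1 = 6(Δ_0 - S'(1)) = -9 and h_3·σ_3 + 2h_3·σ_4 = 6(S'(10) - Δ_3) = 0.
Solving the tridiagonal system: σ_0 = -1133/108, σ_1 = 445/27, σ_2 = -805/54, σ_3 = 223/27, σ_4 = -223/54.
On [4, 7], S(t) = 9 + 61/9·(t - 4) - 805/108·(t - 4)² + 139/108·(t - 4)³.
With (t - 4) = 3/2: S(11/2) = 647/96.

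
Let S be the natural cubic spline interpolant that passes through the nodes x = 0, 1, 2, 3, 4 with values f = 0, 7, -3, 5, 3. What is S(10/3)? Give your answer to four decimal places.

With M_i denoting the second derivative at x_i, h_i = 1, 1, 1, 1, and Δ_i = (y_(i+1) − y_i)/h_i = 7, -10, 8, -2:
  1·M_0 + 4·M_1 + 1·M_2 = 6(Δ_1 - Δ_0) = -102
  1·M_1 + 4·M_2 + 1·M_3 = 6(Δ_2 - Δ_1) = 108
  1·M_2 + 4·M_3 + 1·M_4 = 6(Δ_3 - Δ_2) = -60
Natural end conditions: M_0 = M_4 = 0.
Hence M_0 = 0, M_1 = -1011/28, M_2 = 297/7, M_3 = -717/28, M_4 = 0.
On [3, 4], S(x) = 5 + 183/28·(x - 3) - 717/56·(x - 3)² + 239/56·(x - 3)³.
With (x - 3) = 1/3: S(10/3) = 4471/756.

5.9140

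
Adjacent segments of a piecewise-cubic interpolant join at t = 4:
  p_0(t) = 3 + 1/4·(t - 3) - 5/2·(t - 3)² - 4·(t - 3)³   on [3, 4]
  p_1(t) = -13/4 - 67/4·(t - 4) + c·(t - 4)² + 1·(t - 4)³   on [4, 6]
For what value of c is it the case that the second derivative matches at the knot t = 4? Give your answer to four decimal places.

p_0''(t) = -5 - 24·(t - 3), so p_0''(4) = -29. On the right, p_1''(4) = 2c, so c = -29/2.

-14.5000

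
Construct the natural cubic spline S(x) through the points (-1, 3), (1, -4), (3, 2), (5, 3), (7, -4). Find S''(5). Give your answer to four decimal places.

With m_i denoting the second derivative at x_i, h_i = 2, 2, 2, 2, and Δ_i = (y_(i+1) − y_i)/h_i = -7/2, 3, 1/2, -7/2:
  2·m_0 + 8·m_1 + 2·m_2 = 6(Δ_1 - Δ_0) = 39
  2·m_1 + 8·m_2 + 2·m_3 = 6(Δ_2 - Δ_1) = -15
  2·m_2 + 8·m_3 + 2·m_4 = 6(Δ_3 - Δ_2) = -24
Natural end conditions: m_0 = m_4 = 0.
Solving the tridiagonal system: m_0 = 0, m_1 = 621/112, m_2 = -75/28, m_3 = -261/112, m_4 = 0.

-2.3304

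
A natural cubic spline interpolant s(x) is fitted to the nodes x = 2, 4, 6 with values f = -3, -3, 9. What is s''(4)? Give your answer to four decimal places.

4.5000

Let m_i = s''(x_i). Step sizes h_i = 2, 2; slopes of the chords Δ_i = (y_(i+1) - y_i)/h_i = 0, 6.
  2·m_0 + 8·m_1 + 2·m_2 = 6(Δ_1 - Δ_0) = 36
Natural end conditions: m_0 = m_2 = 0.
Solving: m_0 = 0, m_1 = 9/2, m_2 = 0.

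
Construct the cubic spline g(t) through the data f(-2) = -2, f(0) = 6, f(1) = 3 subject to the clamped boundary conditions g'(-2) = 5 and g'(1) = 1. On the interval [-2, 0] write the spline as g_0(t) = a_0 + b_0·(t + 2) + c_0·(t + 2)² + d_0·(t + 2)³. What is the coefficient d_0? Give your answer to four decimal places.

Put m_i = g'' at the i-th knot. Here h = (2, 1) and Δ = (4, -3), so the interior equations h_(i-1)·m_(i-1) + 2(h_(i-1)+h_i)·m_i + h_i·m_(i+1) = 6(Δ_i − Δ_(i-1)) read
  2·m_0 + 6·m_1 + 1·m_2 = 6(Δ_1 - Δ_0) = -42
Clamped end conditions give two more equations: 2h_0·m_0 + h_0·m_1 = 6(Δ_0 - g'(-2)) = -6 and h_1·m_1 + 2h_1·m_2 = 6(g'(1) - Δ_1) = 24.
Hence m_0 = 25/6, m_1 = -34/3, m_2 = 53/3.
On [-2, 0], with g_0(t) = a_0 + b_0·(t + 2) + c_0·(t + 2)² + d_0·(t + 2)³: c_0 = m_0/2 = 25/12, d_0 = (m_1 - m_0)/(6h_0) = -31/24, b_0 = Δ_0 - h_0(2m_0 + m_1)/6 = 5.

-1.2917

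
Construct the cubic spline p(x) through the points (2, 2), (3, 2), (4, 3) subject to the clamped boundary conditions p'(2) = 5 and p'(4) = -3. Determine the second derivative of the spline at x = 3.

With σ_i denoting the second derivative at x_i, h_i = 1, 1, and Δ_i = (y_(i+1) − y_i)/h_i = 0, 1:
  1·σ_0 + 4·σ_1 + 1·σ_2 = 6(Δ_1 - Δ_0) = 6
Clamped end conditions give two more equations: 2h_0·σ_0 + h_0·σ_1 = 6(Δ_0 - p'(2)) = -30 and h_1·σ_1 + 2h_1·σ_2 = 6(p'(4) - Δ_1) = -24.
Solving the tridiagonal system: σ_0 = -41/2, σ_1 = 11, σ_2 = -35/2.

11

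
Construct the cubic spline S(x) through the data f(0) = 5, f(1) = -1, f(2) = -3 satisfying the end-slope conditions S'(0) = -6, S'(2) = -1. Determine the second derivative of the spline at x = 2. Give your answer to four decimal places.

-0.5000

Put M_i = S'' at the i-th knot. Here h = (1, 1) and Δ = (-6, -2), so the interior equations h_(i-1)·M_(i-1) + 2(h_(i-1)+h_i)·M_i + h_i·M_(i+1) = 6(Δ_i − Δ_(i-1)) read
  1·M_0 + 4·M_1 + 1·M_2 = 6(Δ_1 - Δ_0) = 24
Clamped end conditions give two more equations: 2h_0·M_0 + h_0·M_1 = 6(Δ_0 - S'(0)) = 0 and h_1·M_1 + 2h_1·M_2 = 6(S'(2) - Δ_1) = 6.
Hence M_0 = -7/2, M_1 = 7, M_2 = -1/2.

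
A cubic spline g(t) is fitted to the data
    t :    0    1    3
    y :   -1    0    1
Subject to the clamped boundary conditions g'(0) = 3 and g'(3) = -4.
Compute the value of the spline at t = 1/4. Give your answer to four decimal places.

-0.4648

Write σ_i for g''(x_i). With h_i = 1, 2 and divided differences Δ_i = 1, 1/2, the continuity of g' gives the tridiagonal system
  1·σ_0 + 6·σ_1 + 2·σ_2 = 6(Δ_1 - Δ_0) = -3
Clamped end conditions give two more equations: 2h_0·σ_0 + h_0·σ_1 = 6(Δ_0 - g'(0)) = -12 and h_1·σ_1 + 2h_1·σ_2 = 6(g'(3) - Δ_1) = -27.
Solving: σ_0 = -47/6, σ_1 = 11/3, σ_2 = -103/12.
On [0, 1], g(t) = -1 + 3·t - 47/12·t² + 23/12·t³.
With t = 1/4: g(1/4) = -119/256.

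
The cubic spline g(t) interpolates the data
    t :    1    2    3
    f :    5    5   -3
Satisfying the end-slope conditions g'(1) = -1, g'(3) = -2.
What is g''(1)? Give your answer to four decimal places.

Let σ_i = g''(x_i). Step sizes h_i = 1, 1; slopes of the chords Δ_i = (y_(i+1) - y_i)/h_i = 0, -8.
  1·σ_0 + 4·σ_1 + 1·σ_2 = 6(Δ_1 - Δ_0) = -48
Clamped end conditions give two more equations: 2h_0·σ_0 + h_0·σ_1 = 6(Δ_0 - g'(1)) = 6 and h_1·σ_1 + 2h_1·σ_2 = 6(g'(3) - Δ_1) = 36.
Forward elimination and back-substitution give σ_0 = 29/2, σ_1 = -23, σ_2 = 59/2.

14.5000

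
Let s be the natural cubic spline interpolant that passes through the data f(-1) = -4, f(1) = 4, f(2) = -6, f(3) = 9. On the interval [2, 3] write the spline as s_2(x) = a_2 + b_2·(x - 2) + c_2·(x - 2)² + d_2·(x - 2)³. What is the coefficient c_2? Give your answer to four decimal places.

21.3913

Put M_i = s'' at the i-th knot. Here h = (2, 1, 1) and Δ = (4, -10, 15), so the interior equations h_(i-1)·M_(i-1) + 2(h_(i-1)+h_i)·M_i + h_i·M_(i+1) = 6(Δ_i − Δ_(i-1)) read
  2·M_0 + 6·M_1 + 1·M_2 = 6(Δ_1 - Δ_0) = -84
  1·M_1 + 4·M_2 + 1·M_3 = 6(Δ_2 - Δ_1) = 150
Natural end conditions: M_0 = M_3 = 0.
Forward elimination and back-substitution give M_0 = 0, M_1 = -486/23, M_2 = 984/23, M_3 = 0.
On [2, 3], with s_2(x) = a_2 + b_2·(x - 2) + c_2·(x - 2)² + d_2·(x - 2)³: c_2 = M_2/2 = 492/23, d_2 = (M_3 - M_2)/(6h_2) = -164/23, b_2 = Δ_2 - h_2(2M_2 + M_3)/6 = 17/23.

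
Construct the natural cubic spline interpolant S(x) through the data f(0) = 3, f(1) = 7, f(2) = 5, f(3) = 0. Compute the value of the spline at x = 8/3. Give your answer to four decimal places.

1.7852

With M_i denoting the second derivative at x_i, h_i = 1, 1, 1, and Δ_i = (y_(i+1) − y_i)/h_i = 4, -2, -5:
  1·M_0 + 4·M_1 + 1·M_2 = 6(Δ_1 - Δ_0) = -36
  1·M_1 + 4·M_2 + 1·M_3 = 6(Δ_2 - Δ_1) = -18
Natural end conditions: M_0 = M_3 = 0.
Solving: M_0 = 0, M_1 = -42/5, M_2 = -12/5, M_3 = 0.
On [2, 3], S(x) = 5 - 21/5·(x - 2) - 6/5·(x - 2)² + 2/5·(x - 2)³.
With (x - 2) = 2/3: S(8/3) = 241/135.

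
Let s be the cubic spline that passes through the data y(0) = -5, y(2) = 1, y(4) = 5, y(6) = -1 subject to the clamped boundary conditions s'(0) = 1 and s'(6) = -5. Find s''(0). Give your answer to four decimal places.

3.4000

Put M_i = s'' at the i-th knot. Here h = (2, 2, 2) and Δ = (3, 2, -3), so the interior equations h_(i-1)·M_(i-1) + 2(h_(i-1)+h_i)·M_i + h_i·M_(i+1) = 6(Δ_i − Δ_(i-1)) read
  2·M_0 + 8·M_1 + 2·M_2 = 6(Δ_1 - Δ_0) = -6
  2·M_1 + 8·M_2 + 2·M_3 = 6(Δ_2 - Δ_1) = -30
Clamped end conditions give two more equations: 2h_0·M_0 + h_0·M_1 = 6(Δ_0 - s'(0)) = 12 and h_2·M_2 + 2h_2·M_3 = 6(s'(6) - Δ_2) = -12.
Solving the tridiagonal system: M_0 = 17/5, M_1 = -4/5, M_2 = -16/5, M_3 = -7/5.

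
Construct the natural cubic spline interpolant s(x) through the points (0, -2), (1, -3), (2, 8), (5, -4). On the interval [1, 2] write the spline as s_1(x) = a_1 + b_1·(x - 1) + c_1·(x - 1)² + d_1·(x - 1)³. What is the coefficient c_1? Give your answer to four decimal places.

Write m_i for s''(x_i). With h_i = 1, 1, 3 and divided differences Δ_i = -1, 11, -4, the continuity of s' gives the tridiagonal system
  1·m_0 + 4·m_1 + 1·m_2 = 6(Δ_1 - Δ_0) = 72
  1·m_1 + 8·m_2 + 3·m_3 = 6(Δ_2 - Δ_1) = -90
Natural end conditions: m_0 = m_3 = 0.
Solving: m_0 = 0, m_1 = 666/31, m_2 = -432/31, m_3 = 0.
On [1, 2], with s_1(x) = a_1 + b_1·(x - 1) + c_1·(x - 1)² + d_1·(x - 1)³: c_1 = m_1/2 = 333/31, d_1 = (m_2 - m_1)/(6h_1) = -183/31, b_1 = Δ_1 - h_1(2m_1 + m_2)/6 = 191/31.

10.7419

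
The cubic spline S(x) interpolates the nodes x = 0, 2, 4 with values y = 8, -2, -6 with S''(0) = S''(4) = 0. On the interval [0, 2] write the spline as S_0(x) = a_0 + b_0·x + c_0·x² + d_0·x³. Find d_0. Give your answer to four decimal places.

0.1875

Write m_i for S''(x_i). With h_i = 2, 2 and divided differences Δ_i = -5, -2, the continuity of S' gives the tridiagonal system
  2·m_0 + 8·m_1 + 2·m_2 = 6(Δ_1 - Δ_0) = 18
Natural end conditions: m_0 = m_2 = 0.
Hence m_0 = 0, m_1 = 9/4, m_2 = 0.
On [0, 2], with S_0(x) = a_0 + b_0·x + c_0·x² + d_0·x³: c_0 = m_0/2 = 0, d_0 = (m_1 - m_0)/(6h_0) = 3/16, b_0 = Δ_0 - h_0(2m_0 + m_1)/6 = -23/4.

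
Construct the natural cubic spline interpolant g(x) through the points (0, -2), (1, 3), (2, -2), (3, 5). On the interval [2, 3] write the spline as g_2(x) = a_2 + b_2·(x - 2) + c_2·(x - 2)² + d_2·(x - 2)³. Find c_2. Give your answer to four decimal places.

Let M_i = g''(x_i). Step sizes h_i = 1, 1, 1; slopes of the chords Δ_i = (y_(i+1) - y_i)/h_i = 5, -5, 7.
  1·M_0 + 4·M_1 + 1·M_2 = 6(Δ_1 - Δ_0) = -60
  1·M_1 + 4·M_2 + 1·M_3 = 6(Δ_2 - Δ_1) = 72
Natural end conditions: M_0 = M_3 = 0.
Solving: M_0 = 0, M_1 = -104/5, M_2 = 116/5, M_3 = 0.
On [2, 3], with g_2(x) = a_2 + b_2·(x - 2) + c_2·(x - 2)² + d_2·(x - 2)³: c_2 = M_2/2 = 58/5, d_2 = (M_3 - M_2)/(6h_2) = -58/15, b_2 = Δ_2 - h_2(2M_2 + M_3)/6 = -11/15.

11.6000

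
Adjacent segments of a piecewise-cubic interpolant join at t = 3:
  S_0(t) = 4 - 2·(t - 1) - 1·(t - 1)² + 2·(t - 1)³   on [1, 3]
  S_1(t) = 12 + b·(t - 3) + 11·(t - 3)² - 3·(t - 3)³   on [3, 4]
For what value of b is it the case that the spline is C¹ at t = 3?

18

S_0'(t) = -2 - 2·(t - 1) + 6·(t - 1)², so S_0'(3) = 18. On the right, S_1'(3) = b, so b = 18.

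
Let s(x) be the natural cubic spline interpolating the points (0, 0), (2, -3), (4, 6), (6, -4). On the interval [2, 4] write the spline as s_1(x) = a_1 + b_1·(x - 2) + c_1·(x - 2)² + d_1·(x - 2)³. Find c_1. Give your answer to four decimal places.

3.3500

Let m_i = s''(x_i). Step sizes h_i = 2, 2, 2; slopes of the chords Δ_i = (y_(i+1) - y_i)/h_i = -3/2, 9/2, -5.
  2·m_0 + 8·m_1 + 2·m_2 = 6(Δ_1 - Δ_0) = 36
  2·m_1 + 8·m_2 + 2·m_3 = 6(Δ_2 - Δ_1) = -57
Natural end conditions: m_0 = m_3 = 0.
Hence m_0 = 0, m_1 = 67/10, m_2 = -44/5, m_3 = 0.
On [2, 4], with s_1(x) = a_1 + b_1·(x - 2) + c_1·(x - 2)² + d_1·(x - 2)³: c_1 = m_1/2 = 67/20, d_1 = (m_2 - m_1)/(6h_1) = -31/24, b_1 = Δ_1 - h_1(2m_1 + m_2)/6 = 89/30.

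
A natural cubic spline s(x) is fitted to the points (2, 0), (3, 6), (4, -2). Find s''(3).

Let m_i = s''(x_i). Step sizes h_i = 1, 1; slopes of the chords Δ_i = (y_(i+1) - y_i)/h_i = 6, -8.
  1·m_0 + 4·m_1 + 1·m_2 = 6(Δ_1 - Δ_0) = -84
Natural end conditions: m_0 = m_2 = 0.
Solving the tridiagonal system: m_0 = 0, m_1 = -21, m_2 = 0.

-21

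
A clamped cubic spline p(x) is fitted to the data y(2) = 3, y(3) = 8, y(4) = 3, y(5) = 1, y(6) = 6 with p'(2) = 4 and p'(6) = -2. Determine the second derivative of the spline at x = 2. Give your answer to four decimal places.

Write σ_i for p''(x_i). With h_i = 1, 1, 1, 1 and divided differences Δ_i = 5, -5, -2, 5, the continuity of p' gives the tridiagonal system
  1·σ_0 + 4·σ_1 + 1·σ_2 = 6(Δ_1 - Δ_0) = -60
  1·σ_1 + 4·σ_2 + 1·σ_3 = 6(Δ_2 - Δ_1) = 18
  1·σ_2 + 4·σ_3 + 1·σ_4 = 6(Δ_3 - Δ_2) = 42
Clamped end conditions give two more equations: 2h_0·σ_0 + h_0·σ_1 = 6(Δ_0 - p'(2)) = 6 and h_3·σ_3 + 2h_3·σ_4 = 6(p'(6) - Δ_3) = -42.
Solving: σ_0 = 51/4, σ_1 = -39/2, σ_2 = 21/4, σ_3 = 33/2, σ_4 = -117/4.

12.7500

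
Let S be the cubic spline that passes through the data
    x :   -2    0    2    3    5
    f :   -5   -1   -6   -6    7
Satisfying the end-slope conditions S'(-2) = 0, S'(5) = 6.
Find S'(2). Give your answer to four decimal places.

-2.2869

Let σ_i = S''(x_i). Step sizes h_i = 2, 2, 1, 2; slopes of the chords Δ_i = (y_(i+1) - y_i)/h_i = 2, -5/2, 0, 13/2.
  2·σ_0 + 8·σ_1 + 2·σ_2 = 6(Δ_1 - Δ_0) = -27
  2·σ_1 + 6·σ_2 + 1·σ_3 = 6(Δ_2 - Δ_1) = 15
  1·σ_2 + 6·σ_3 + 2·σ_4 = 6(Δ_3 - Δ_2) = 39
Clamped end conditions give two more equations: 2h_0·σ_0 + h_0·σ_1 = 6(Δ_0 - S'(-2)) = 12 and h_3·σ_3 + 2h_3·σ_4 = 6(S'(5) - Δ_3) = -3.
Solving the tridiagonal system: σ_0 = 354/61, σ_1 = -342/61, σ_2 = 381/122, σ_3 = 456/61, σ_4 = -1095/244.
On [2, 3], S'(x) = b_2 + 2c_2·(x - 2) + 3d_2·(x - 2)² with b_2 = Δ_2 - h_2(2σ_2 + σ_3)/6 = -279/122, c_2 = σ_2/2 = 381/244, d_2 = (σ_3 - σ_2)/(6h_2) = 177/244. So S'(2) = -279/122.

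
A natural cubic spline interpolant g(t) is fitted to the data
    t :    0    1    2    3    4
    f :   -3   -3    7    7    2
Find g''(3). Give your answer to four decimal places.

Put σ_i = g'' at the i-th knot. Here h = (1, 1, 1, 1) and Δ = (0, 10, 0, -5), so the interior equations h_(i-1)·σ_(i-1) + 2(h_(i-1)+h_i)·σ_i + h_i·σ_(i+1) = 6(Δ_i − Δ_(i-1)) read
  1·σ_0 + 4·σ_1 + 1·σ_2 = 6(Δ_1 - Δ_0) = 60
  1·σ_1 + 4·σ_2 + 1·σ_3 = 6(Δ_2 - Δ_1) = -60
  1·σ_2 + 4·σ_3 + 1·σ_4 = 6(Δ_3 - Δ_2) = -30
Natural end conditions: σ_0 = σ_4 = 0.
Solving: σ_0 = 0, σ_1 = 555/28, σ_2 = -135/7, σ_3 = -75/28, σ_4 = 0.

-2.6786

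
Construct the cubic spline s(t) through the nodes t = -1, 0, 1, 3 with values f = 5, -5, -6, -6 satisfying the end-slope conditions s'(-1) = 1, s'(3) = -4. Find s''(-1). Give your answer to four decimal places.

Write M_i for s''(x_i). With h_i = 1, 1, 2 and divided differences Δ_i = -10, -1, 0, the continuity of s' gives the tridiagonal system
  1·M_0 + 4·M_1 + 1·M_2 = 6(Δ_1 - Δ_0) = 54
  1·M_1 + 6·M_2 + 2·M_3 = 6(Δ_2 - Δ_1) = 6
Clamped end conditions give two more equations: 2h_0·M_0 + h_0·M_1 = 6(Δ_0 - s'(-1)) = -66 and h_2·M_2 + 2h_2·M_3 = 6(s'(3) - Δ_2) = -24.
Solving the tridiagonal system: M_0 = -502/11, M_1 = 278/11, M_2 = -16/11, M_3 = -58/11.

-45.6364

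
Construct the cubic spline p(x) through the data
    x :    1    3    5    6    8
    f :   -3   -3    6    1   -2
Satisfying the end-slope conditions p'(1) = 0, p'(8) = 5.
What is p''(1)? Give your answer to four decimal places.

-3.7049

Write m_i for p''(x_i). With h_i = 2, 2, 1, 2 and divided differences Δ_i = 0, 9/2, -5, -3/2, the continuity of p' gives the tridiagonal system
  2·m_0 + 8·m_1 + 2·m_2 = 6(Δ_1 - Δ_0) = 27
  2·m_1 + 6·m_2 + 1·m_3 = 6(Δ_2 - Δ_1) = -57
  1·m_2 + 6·m_3 + 2·m_4 = 6(Δ_3 - Δ_2) = 21
Clamped end conditions give two more equations: 2h_0·m_0 + h_0·m_1 = 6(Δ_0 - p'(1)) = 0 and h_3·m_3 + 2h_3·m_4 = 6(p'(8) - Δ_3) = 39.
Hence m_0 = -226/61, m_1 = 452/61, m_2 = -1517/122, m_3 = 170/61, m_4 = 2039/244.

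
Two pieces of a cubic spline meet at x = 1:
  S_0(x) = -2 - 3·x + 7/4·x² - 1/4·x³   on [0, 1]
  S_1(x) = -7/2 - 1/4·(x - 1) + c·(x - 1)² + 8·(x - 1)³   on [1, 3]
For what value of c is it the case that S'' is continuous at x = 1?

1

S_0''(x) = 7/2 - 3/2·x, so S_0''(1) = 2. On the right, S_1''(1) = 2c, so c = 1.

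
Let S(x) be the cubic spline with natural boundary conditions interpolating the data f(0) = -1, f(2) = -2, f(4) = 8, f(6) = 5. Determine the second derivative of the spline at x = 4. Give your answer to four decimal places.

Let σ_i = S''(x_i). Step sizes h_i = 2, 2, 2; slopes of the chords Δ_i = (y_(i+1) - y_i)/h_i = -1/2, 5, -3/2.
  2·σ_0 + 8·σ_1 + 2·σ_2 = 6(Δ_1 - Δ_0) = 33
  2·σ_1 + 8·σ_2 + 2·σ_3 = 6(Δ_2 - Δ_1) = -39
Natural end conditions: σ_0 = σ_3 = 0.
Forward elimination and back-substitution give σ_0 = 0, σ_1 = 57/10, σ_2 = -63/10, σ_3 = 0.

-6.3000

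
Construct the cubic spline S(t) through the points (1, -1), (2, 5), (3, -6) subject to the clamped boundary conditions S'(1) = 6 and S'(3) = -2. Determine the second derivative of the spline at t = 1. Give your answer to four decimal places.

21.5000

With M_i denoting the second derivative at x_i, h_i = 1, 1, and Δ_i = (y_(i+1) − y_i)/h_i = 6, -11:
  1·M_0 + 4·M_1 + 1·M_2 = 6(Δ_1 - Δ_0) = -102
Clamped end conditions give two more equations: 2h_0·M_0 + h_0·M_1 = 6(Δ_0 - S'(1)) = 0 and h_1·M_1 + 2h_1·M_2 = 6(S'(3) - Δ_1) = 54.
Solving: M_0 = 43/2, M_1 = -43, M_2 = 97/2.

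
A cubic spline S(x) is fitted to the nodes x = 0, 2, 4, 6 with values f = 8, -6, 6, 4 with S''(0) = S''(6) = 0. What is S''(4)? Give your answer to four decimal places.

-8.2000

Let m_i = S''(x_i). Step sizes h_i = 2, 2, 2; slopes of the chords Δ_i = (y_(i+1) - y_i)/h_i = -7, 6, -1.
  2·m_0 + 8·m_1 + 2·m_2 = 6(Δ_1 - Δ_0) = 78
  2·m_1 + 8·m_2 + 2·m_3 = 6(Δ_2 - Δ_1) = -42
Natural end conditions: m_0 = m_3 = 0.
Solving: m_0 = 0, m_1 = 59/5, m_2 = -41/5, m_3 = 0.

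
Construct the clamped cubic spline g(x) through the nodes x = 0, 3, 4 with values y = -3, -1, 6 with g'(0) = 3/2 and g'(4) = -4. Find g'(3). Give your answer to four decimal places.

Let M_i = g''(x_i). Step sizes h_i = 3, 1; slopes of the chords Δ_i = (y_(i+1) - y_i)/h_i = 2/3, 7.
  3·M_0 + 8·M_1 + 1·M_2 = 6(Δ_1 - Δ_0) = 38
Clamped end conditions give two more equations: 2h_0·M_0 + h_0·M_1 = 6(Δ_0 - g'(0)) = -5 and h_1·M_1 + 2h_1·M_2 = 6(g'(4) - Δ_1) = -66.
Hence M_0 = -167/24, M_1 = 49/4, M_2 = -313/8.
On [3, 4], g'(x) = b_1 + 2c_1·(x - 3) + 3d_1·(x - 3)² with b_1 = Δ_1 - h_1(2M_1 + M_2)/6 = 151/16, c_1 = M_1/2 = 49/8, d_1 = (M_2 - M_1)/(6h_1) = -137/16. So g'(3) = 151/16.

9.4375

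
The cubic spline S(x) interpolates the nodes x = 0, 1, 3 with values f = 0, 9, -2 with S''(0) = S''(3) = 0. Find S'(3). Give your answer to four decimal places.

With M_i denoting the second derivative at x_i, h_i = 1, 2, and Δ_i = (y_(i+1) − y_i)/h_i = 9, -11/2:
  1·M_0 + 6·M_1 + 2·M_2 = 6(Δ_1 - Δ_0) = -87
Natural end conditions: M_0 = M_2 = 0.
Forward elimination and back-substitution give M_0 = 0, M_1 = -29/2, M_2 = 0.
On [1, 3], S'(x) = b_1 + 2c_1·(x - 1) + 3d_1·(x - 1)² with b_1 = Δ_1 - h_1(2M_1 + M_2)/6 = 25/6, c_1 = M_1/2 = -29/4, d_1 = (M_2 - M_1)/(6h_1) = 29/24. So S'(3) = -31/3.

-10.3333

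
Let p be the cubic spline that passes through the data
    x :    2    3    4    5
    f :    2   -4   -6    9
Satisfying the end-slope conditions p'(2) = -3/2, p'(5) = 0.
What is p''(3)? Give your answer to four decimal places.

Write M_i for p''(x_i). With h_i = 1, 1, 1 and divided differences Δ_i = -6, -2, 15, the continuity of p' gives the tridiagonal system
  1·M_0 + 4·M_1 + 1·M_2 = 6(Δ_1 - Δ_0) = 24
  1·M_1 + 4·M_2 + 1·M_3 = 6(Δ_2 - Δ_1) = 102
Clamped end conditions give two more equations: 2h_0·M_0 + h_0·M_1 = 6(Δ_0 - p'(2)) = -27 and h_2·M_2 + 2h_2·M_3 = 6(p'(5) - Δ_2) = -90.
Solving: M_0 = -64/5, M_1 = -7/5, M_2 = 212/5, M_3 = -331/5.

-1.4000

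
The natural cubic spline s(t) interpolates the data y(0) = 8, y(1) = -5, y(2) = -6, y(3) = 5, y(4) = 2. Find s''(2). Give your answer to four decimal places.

21.4286

With M_i denoting the second derivative at x_i, h_i = 1, 1, 1, 1, and Δ_i = (y_(i+1) − y_i)/h_i = -13, -1, 11, -3:
  1·M_0 + 4·M_1 + 1·M_2 = 6(Δ_1 - Δ_0) = 72
  1·M_1 + 4·M_2 + 1·M_3 = 6(Δ_2 - Δ_1) = 72
  1·M_2 + 4·M_3 + 1·M_4 = 6(Δ_3 - Δ_2) = -84
Natural end conditions: M_0 = M_4 = 0.
Solving: M_0 = 0, M_1 = 177/14, M_2 = 150/7, M_3 = -369/14, M_4 = 0.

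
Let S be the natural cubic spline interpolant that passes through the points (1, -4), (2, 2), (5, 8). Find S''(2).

-3

Put σ_i = S'' at the i-th knot. Here h = (1, 3) and Δ = (6, 2), so the interior equations h_(i-1)·σ_(i-1) + 2(h_(i-1)+h_i)·σ_i + h_i·σ_(i+1) = 6(Δ_i − Δ_(i-1)) read
  1·σ_0 + 8·σ_1 + 3·σ_2 = 6(Δ_1 - Δ_0) = -24
Natural end conditions: σ_0 = σ_2 = 0.
Hence σ_0 = 0, σ_1 = -3, σ_2 = 0.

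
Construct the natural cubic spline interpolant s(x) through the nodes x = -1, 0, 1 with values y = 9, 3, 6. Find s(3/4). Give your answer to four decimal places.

4.7227

With m_i denoting the second derivative at x_i, h_i = 1, 1, and Δ_i = (y_(i+1) − y_i)/h_i = -6, 3:
  1·m_0 + 4·m_1 + 1·m_2 = 6(Δ_1 - Δ_0) = 54
Natural end conditions: m_0 = m_2 = 0.
Solving the tridiagonal system: m_0 = 0, m_1 = 27/2, m_2 = 0.
On [0, 1], s(x) = 3 - 3/2·x + 27/4·x² - 9/4·x³.
With x = 3/4: s(3/4) = 1209/256.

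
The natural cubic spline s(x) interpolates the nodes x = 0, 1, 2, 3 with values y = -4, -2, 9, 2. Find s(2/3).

-4

Put m_i = s'' at the i-th knot. Here h = (1, 1, 1) and Δ = (2, 11, -7), so the interior equations h_(i-1)·m_(i-1) + 2(h_(i-1)+h_i)·m_i + h_i·m_(i+1) = 6(Δ_i − Δ_(i-1)) read
  1·m_0 + 4·m_1 + 1·m_2 = 6(Δ_1 - Δ_0) = 54
  1·m_1 + 4·m_2 + 1·m_3 = 6(Δ_2 - Δ_1) = -108
Natural end conditions: m_0 = m_3 = 0.
Solving: m_0 = 0, m_1 = 108/5, m_2 = -162/5, m_3 = 0.
On [0, 1], s(x) = -4 - 8/5·x + 0·x² + 18/5·x³.
With x = 2/3: s(2/3) = -4.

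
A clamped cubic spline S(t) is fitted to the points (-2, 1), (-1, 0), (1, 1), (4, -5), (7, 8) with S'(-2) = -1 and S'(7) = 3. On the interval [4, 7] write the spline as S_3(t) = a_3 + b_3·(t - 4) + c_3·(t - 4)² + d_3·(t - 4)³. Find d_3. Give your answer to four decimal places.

Put M_i = S'' at the i-th knot. Here h = (1, 2, 3, 3) and Δ = (-1, 1/2, -2, 13/3), so the interior equations h_(i-1)·M_(i-1) + 2(h_(i-1)+h_i)·M_i + h_i·M_(i+1) = 6(Δ_i − Δ_(i-1)) read
  1·M_0 + 6·M_1 + 2·M_2 = 6(Δ_1 - Δ_0) = 9
  2·M_1 + 10·M_2 + 3·M_3 = 6(Δ_2 - Δ_1) = -15
  3·M_2 + 12·M_3 + 3·M_4 = 6(Δ_3 - Δ_2) = 38
Clamped end conditions give two more equations: 2h_0·M_0 + h_0·M_1 = 6(Δ_0 - S'(-2)) = 0 and h_3·M_3 + 2h_3·M_4 = 6(S'(7) - Δ_3) = -8.
Solving: M_0 = -53/36, M_1 = 53/18, M_2 = -259/72, M_3 = 181/36, M_4 = -277/72.
On [4, 7], with S_3(t) = a_3 + b_3·(t - 4) + c_3·(t - 4)² + d_3·(t - 4)³: c_3 = M_3/2 = 181/72, d_3 = (M_4 - M_3)/(6h_3) = -71/144, b_3 = Δ_3 - h_3(2M_3 + M_4)/6 = 59/48.

-0.4931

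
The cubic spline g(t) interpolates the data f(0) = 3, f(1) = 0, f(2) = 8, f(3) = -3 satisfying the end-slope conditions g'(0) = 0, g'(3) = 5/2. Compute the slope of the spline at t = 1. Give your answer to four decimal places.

Put M_i = g'' at the i-th knot. Here h = (1, 1, 1) and Δ = (-3, 8, -11), so the interior equations h_(i-1)·M_(i-1) + 2(h_(i-1)+h_i)·M_i + h_i·M_(i+1) = 6(Δ_i − Δ_(i-1)) read
  1·M_0 + 4·M_1 + 1·M_2 = 6(Δ_1 - Δ_0) = 66
  1·M_1 + 4·M_2 + 1·M_3 = 6(Δ_2 - Δ_1) = -114
Clamped end conditions give two more equations: 2h_0·M_0 + h_0·M_1 = 6(Δ_0 - g'(0)) = -18 and h_2·M_2 + 2h_2·M_3 = 6(g'(3) - Δ_2) = 81.
Hence M_0 = -413/15, M_1 = 556/15, M_2 = -821/15, M_3 = 1018/15.
On [1, 2], g'(t) = b_1 + 2c_1·(t - 1) + 3d_1·(t - 1)² with b_1 = Δ_1 - h_1(2M_1 + M_2)/6 = 143/30, c_1 = M_1/2 = 278/15, d_1 = (M_2 - M_1)/(6h_1) = -153/10. So g'(1) = 143/30.

4.7667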